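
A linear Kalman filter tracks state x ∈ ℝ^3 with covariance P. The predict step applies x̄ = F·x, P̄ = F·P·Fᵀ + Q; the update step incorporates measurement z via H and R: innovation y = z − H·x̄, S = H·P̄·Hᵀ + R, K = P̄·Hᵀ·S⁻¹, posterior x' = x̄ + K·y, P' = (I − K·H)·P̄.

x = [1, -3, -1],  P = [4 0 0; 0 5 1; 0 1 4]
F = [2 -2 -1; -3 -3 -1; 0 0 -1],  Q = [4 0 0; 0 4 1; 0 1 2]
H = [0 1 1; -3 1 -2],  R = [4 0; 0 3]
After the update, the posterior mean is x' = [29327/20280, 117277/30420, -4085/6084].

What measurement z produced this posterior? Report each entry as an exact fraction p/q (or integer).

z = [3, 1]

x̄ = F·x = [9, 7, 1]
P̄ = F·P·Fᵀ + Q = [48 15 6; 15 95 8; 6 8 6]
S = H·P̄·Hᵀ + R = [121 12; 12 504]
K = P̄·Hᵀ·S⁻¹ = [341/1690 -5771/20280; 2146/2535 1439/30420; 61/507 -283/6084]
x' − x̄ = [-153193/20280, -95663/30420, -10169/6084] = K·y
y = (KᵀK)⁻¹·Kᵀ·(x' − x̄) = [-5, 23]
z = y + H·x̄ = [-5, 23] + [8, -22] = [3, 1]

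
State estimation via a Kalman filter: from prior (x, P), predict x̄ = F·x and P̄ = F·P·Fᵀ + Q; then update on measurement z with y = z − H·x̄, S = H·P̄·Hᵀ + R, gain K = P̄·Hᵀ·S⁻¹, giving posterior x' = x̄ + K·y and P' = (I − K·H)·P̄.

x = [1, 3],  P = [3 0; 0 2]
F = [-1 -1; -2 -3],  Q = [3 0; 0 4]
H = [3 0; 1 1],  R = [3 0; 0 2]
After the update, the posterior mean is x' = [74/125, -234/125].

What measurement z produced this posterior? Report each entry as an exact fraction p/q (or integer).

x̄ = F·x = [-4, -11]
P̄ = F·P·Fᵀ + Q = [8 12; 12 34]
S = H·P̄·Hᵀ + R = [75 60; 60 68]
K = P̄·Hᵀ·S⁻¹ = [36/125 1/25; -26/125 43/50]
x' − x̄ = [574/125, 1141/125] = K·y
y = (KᵀK)⁻¹·Kᵀ·(x' − x̄) = [14, 14]
z = y + H·x̄ = [14, 14] + [-12, -15] = [2, -1]

z = [2, -1]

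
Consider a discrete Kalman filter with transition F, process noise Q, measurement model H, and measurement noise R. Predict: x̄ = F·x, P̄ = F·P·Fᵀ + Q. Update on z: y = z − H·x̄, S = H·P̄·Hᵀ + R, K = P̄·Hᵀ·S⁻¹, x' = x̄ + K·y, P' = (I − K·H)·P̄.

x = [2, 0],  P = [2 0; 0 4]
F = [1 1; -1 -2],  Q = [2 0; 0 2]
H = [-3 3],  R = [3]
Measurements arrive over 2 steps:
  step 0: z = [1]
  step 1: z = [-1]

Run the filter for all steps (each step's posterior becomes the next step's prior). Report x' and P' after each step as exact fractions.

step 0: x' = [56/145, 20/29], P' = [188/145 34/29; 34/29 40/29]
step 1: x' = [928/15661, -4656/15661], P' = [17314/15661 15198/15661; 15198/15661 18254/15661]

step 0: x̄ = F·x = [2, -2]
step 0: P̄ = F·P·Fᵀ + Q = [8 -10; -10 20]
step 0: y = z − H·x̄ = [13]
step 0: S = H·P̄·Hᵀ + R = [435]
step 0: K = P̄·Hᵀ·S⁻¹ = [-18/145; 6/29]
step 0: x' = x̄ + K·y = [56/145, 20/29]
step 0: P' = (I − K·H)·P̄ = [188/145 34/29; 34/29 40/29]
step 1: x̄ = F·x = [156/145, -256/145]
step 1: P̄ = F·P·Fᵀ + Q = [1018/145 -1098/145; -1098/145 1958/145]
step 1: y = z − H·x̄ = [1091/145]
step 1: S = H·P̄·Hᵀ + R = [46983/145]
step 1: K = P̄·Hᵀ·S⁻¹ = [-2116/15661; 3056/15661]
step 1: x' = x̄ + K·y = [928/15661, -4656/15661]
step 1: P' = (I − K·H)·P̄ = [17314/15661 15198/15661; 15198/15661 18254/15661]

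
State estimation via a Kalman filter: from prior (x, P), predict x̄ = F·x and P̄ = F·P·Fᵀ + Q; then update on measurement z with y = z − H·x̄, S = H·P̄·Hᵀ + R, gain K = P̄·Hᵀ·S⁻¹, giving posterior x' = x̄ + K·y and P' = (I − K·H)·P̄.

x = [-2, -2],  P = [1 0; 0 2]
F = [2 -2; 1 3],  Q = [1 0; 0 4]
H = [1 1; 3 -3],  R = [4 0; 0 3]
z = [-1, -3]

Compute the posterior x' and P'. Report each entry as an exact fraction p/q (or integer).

x̄ = F·x = [0, -8]
P̄ = F·P·Fᵀ + Q = [13 -10; -10 23]
y = z − H·x̄ = [7, -27]
S = H·P̄·Hᵀ + R = [20 -30; -30 507]
K = P̄·Hᵀ·S⁻¹ = [171/440 7/44; 1207/3080 -53/308]
x' = x̄ + K·y = [-63/40, -171/280]
P' = (I − K·H)·P̄ = [377/440 307/440; 307/440 2679/3080]

x' = [-63/40, -171/280]
P' = [377/440 307/440; 307/440 2679/3080]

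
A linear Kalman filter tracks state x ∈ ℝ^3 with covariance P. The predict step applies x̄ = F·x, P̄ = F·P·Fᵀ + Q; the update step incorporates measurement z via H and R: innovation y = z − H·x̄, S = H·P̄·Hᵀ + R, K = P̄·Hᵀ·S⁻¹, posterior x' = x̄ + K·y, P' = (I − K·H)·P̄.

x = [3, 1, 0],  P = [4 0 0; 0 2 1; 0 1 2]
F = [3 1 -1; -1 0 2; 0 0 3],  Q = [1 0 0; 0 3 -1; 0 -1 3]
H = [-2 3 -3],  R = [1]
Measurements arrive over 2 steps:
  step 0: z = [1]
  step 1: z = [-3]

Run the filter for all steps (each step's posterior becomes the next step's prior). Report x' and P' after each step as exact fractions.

step 0: x̄ = F·x = [10, -3, 0]
step 0: P̄ = F·P·Fᵀ + Q = [39 -14 -3; -14 15 11; -3 11 21]
step 0: y = z − H·x̄ = [30]
step 0: S = H·P̄·Hᵀ + R = [415]
step 0: K = P̄·Hᵀ·S⁻¹ = [-111/415; 8/83; -24/415]
step 0: x' = x̄ + K·y = [164/83, -9/83, -144/83]
step 0: P' = (I − K·H)·P̄ = [3864/415 -274/83 -3909/415; -274/83 925/83 1105/83; -3909/415 1105/83 8139/415]
step 1: x̄ = F·x = [627/83, -452/83, -432/83]
step 1: P̄ = F·P·Fᵀ + Q = [52139/415 -42813/415 -43023/415; -42813/415 53301/415 60146/415; -43023/415 60146/415 74496/415]
step 1: y = z − H·x̄ = [1065/83]
step 1: S = H·P̄·Hᵀ + R = [273996/415]
step 1: K = P̄·Hᵀ·S⁻¹ = [-25912/68499; 21697/91332; 3583/22833]
step 1: x' = x̄ + K·y = [61657/22833, -72991/30444, -24289/7611]
step 1: P' = (I − K·H)·P̄ = [2134319/68499 -1000811/22833 -1472225/22833; -1000811/22833 2775749/30444 915737/7611; -1472225/22833 915737/7611 1242500/7611]

step 0: x' = [164/83, -9/83, -144/83], P' = [3864/415 -274/83 -3909/415; -274/83 925/83 1105/83; -3909/415 1105/83 8139/415]
step 1: x' = [61657/22833, -72991/30444, -24289/7611], P' = [2134319/68499 -1000811/22833 -1472225/22833; -1000811/22833 2775749/30444 915737/7611; -1472225/22833 915737/7611 1242500/7611]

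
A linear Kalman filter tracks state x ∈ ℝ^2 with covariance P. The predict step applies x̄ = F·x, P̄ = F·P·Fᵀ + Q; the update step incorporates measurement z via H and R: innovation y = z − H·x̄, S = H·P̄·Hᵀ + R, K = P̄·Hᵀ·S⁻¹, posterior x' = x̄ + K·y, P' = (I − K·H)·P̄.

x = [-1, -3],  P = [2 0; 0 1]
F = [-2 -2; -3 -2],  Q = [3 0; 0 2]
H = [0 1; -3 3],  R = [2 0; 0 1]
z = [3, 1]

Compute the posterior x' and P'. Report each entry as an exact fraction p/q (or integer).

x' = [53/16, 123/34]
P' = [59/32 7/4; 7/4 30/17]

x̄ = F·x = [8, 9]
P̄ = F·P·Fᵀ + Q = [15 16; 16 24]
y = z − H·x̄ = [-6, -2]
S = H·P̄·Hᵀ + R = [26 24; 24 64]
K = P̄·Hᵀ·S⁻¹ = [7/8 -9/32; 15/17 3/68]
x' = x̄ + K·y = [53/16, 123/34]
P' = (I − K·H)·P̄ = [59/32 7/4; 7/4 30/17]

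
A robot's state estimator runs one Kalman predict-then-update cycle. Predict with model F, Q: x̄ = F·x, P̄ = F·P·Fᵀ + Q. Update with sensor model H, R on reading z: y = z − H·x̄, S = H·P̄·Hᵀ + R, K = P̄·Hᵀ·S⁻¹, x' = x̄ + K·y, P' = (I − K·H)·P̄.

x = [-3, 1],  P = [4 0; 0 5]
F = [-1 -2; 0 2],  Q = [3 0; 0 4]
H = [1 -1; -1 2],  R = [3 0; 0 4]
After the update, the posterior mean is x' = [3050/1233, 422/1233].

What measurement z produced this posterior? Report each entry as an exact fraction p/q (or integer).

z = [2, -2]

x̄ = F·x = [1, 2]
P̄ = F·P·Fᵀ + Q = [27 -20; -20 24]
S = H·P̄·Hᵀ + R = [94 -135; -135 207]
K = P̄·Hᵀ·S⁻¹ = [76/137 47/1233; 8/137 452/1233]
x' − x̄ = [1817/1233, -2044/1233] = K·y
y = (KᵀK)⁻¹·Kᵀ·(x' − x̄) = [3, -5]
z = y + H·x̄ = [3, -5] + [-1, 3] = [2, -2]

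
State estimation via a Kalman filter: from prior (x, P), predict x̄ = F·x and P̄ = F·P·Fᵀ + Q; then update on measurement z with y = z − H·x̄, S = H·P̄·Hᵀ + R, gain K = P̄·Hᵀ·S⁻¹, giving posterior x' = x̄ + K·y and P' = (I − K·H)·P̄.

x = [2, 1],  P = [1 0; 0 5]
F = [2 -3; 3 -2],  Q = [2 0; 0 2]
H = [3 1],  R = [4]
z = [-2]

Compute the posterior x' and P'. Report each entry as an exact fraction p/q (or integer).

x̄ = F·x = [1, 4]
P̄ = F·P·Fᵀ + Q = [51 36; 36 31]
y = z − H·x̄ = [-9]
S = H·P̄·Hᵀ + R = [710]
K = P̄·Hᵀ·S⁻¹ = [189/710; 139/710]
x' = x̄ + K·y = [-991/710, 1589/710]
P' = (I − K·H)·P̄ = [489/710 -711/710; -711/710 2689/710]

x' = [-991/710, 1589/710]
P' = [489/710 -711/710; -711/710 2689/710]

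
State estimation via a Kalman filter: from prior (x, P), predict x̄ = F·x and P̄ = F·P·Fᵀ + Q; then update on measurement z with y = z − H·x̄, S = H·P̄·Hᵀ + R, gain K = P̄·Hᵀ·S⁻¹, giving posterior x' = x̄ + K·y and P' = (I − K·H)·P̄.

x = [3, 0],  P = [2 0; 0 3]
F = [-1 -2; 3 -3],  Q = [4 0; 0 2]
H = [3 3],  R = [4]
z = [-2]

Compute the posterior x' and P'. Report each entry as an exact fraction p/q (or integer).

x' = [-843/161, 741/161]
P' = [1278/161 -1254/161; -1254/161 6506/805]

x̄ = F·x = [-3, 9]
P̄ = F·P·Fᵀ + Q = [18 12; 12 47]
y = z − H·x̄ = [-20]
S = H·P̄·Hᵀ + R = [805]
K = P̄·Hᵀ·S⁻¹ = [18/161; 177/805]
x' = x̄ + K·y = [-843/161, 741/161]
P' = (I − K·H)·P̄ = [1278/161 -1254/161; -1254/161 6506/805]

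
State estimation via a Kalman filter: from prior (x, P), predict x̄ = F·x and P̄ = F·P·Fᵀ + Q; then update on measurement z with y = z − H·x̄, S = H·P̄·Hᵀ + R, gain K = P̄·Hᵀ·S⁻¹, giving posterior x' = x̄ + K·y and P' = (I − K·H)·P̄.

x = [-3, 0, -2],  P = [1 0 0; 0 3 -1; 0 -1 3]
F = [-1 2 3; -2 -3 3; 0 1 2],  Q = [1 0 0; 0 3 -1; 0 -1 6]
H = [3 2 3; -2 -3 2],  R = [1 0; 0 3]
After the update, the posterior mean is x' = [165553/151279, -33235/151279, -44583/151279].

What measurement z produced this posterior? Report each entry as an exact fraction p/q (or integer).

z = [2, -2]

x̄ = F·x = [-3, 0, -4]
P̄ = F·P·Fᵀ + Q = [29 14 17; 14 79 11; 17 11 17]
S = H·P̄·Hᵀ + R = [1337 -783; -783 798]
K = P̄·Hᵀ·S⁻¹ = [26930/151279 13912/151279; -1445/151279 -47484/151279; 24371/151279 17657/151279]
x' − x̄ = [619390/151279, -33235/151279, 560533/151279] = K·y
y = (KᵀK)⁻¹·Kᵀ·(x' − x̄) = [23, 0]
z = y + H·x̄ = [23, 0] + [-21, -2] = [2, -2]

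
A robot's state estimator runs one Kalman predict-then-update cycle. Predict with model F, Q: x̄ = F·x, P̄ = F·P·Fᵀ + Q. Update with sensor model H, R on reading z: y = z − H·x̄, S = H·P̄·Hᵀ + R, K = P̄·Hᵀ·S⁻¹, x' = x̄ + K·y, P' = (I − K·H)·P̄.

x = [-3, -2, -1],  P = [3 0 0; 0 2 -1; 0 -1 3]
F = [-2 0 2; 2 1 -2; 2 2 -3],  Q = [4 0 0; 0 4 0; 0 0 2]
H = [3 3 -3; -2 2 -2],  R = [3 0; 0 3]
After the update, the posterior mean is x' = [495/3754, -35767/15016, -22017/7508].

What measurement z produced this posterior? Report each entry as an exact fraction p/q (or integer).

z = [2, 1]

x̄ = F·x = [4, -6, -7]
P̄ = F·P·Fᵀ + Q = [28 -26 -34; -26 34 41; -34 41 61]
S = H·P̄·Hᵀ + R = [516 -90; -90 103]
K = P̄·Hᵀ·S⁻¹ = [627/3754 -455/1877; -2259/15016 1783/7508; -2361/7508 -11/3754]
x' − x̄ = [-14521/3754, 54329/15016, 30539/7508] = K·y
y = (KᵀK)⁻¹·Kᵀ·(x' − x̄) = [-13, 7]
z = y + H·x̄ = [-13, 7] + [15, -6] = [2, 1]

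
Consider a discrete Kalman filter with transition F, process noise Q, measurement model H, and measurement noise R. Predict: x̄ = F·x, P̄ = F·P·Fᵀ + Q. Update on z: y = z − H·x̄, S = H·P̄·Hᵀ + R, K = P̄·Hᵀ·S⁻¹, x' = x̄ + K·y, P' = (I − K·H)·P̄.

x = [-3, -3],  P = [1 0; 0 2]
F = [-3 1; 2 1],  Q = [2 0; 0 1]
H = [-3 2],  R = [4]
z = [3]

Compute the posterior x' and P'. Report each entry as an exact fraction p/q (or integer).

x̄ = F·x = [6, -9]
P̄ = F·P·Fᵀ + Q = [13 -4; -4 7]
y = z − H·x̄ = [39]
S = H·P̄·Hᵀ + R = [197]
K = P̄·Hᵀ·S⁻¹ = [-47/197; 26/197]
x' = x̄ + K·y = [-651/197, -759/197]
P' = (I − K·H)·P̄ = [352/197 434/197; 434/197 703/197]

x' = [-651/197, -759/197]
P' = [352/197 434/197; 434/197 703/197]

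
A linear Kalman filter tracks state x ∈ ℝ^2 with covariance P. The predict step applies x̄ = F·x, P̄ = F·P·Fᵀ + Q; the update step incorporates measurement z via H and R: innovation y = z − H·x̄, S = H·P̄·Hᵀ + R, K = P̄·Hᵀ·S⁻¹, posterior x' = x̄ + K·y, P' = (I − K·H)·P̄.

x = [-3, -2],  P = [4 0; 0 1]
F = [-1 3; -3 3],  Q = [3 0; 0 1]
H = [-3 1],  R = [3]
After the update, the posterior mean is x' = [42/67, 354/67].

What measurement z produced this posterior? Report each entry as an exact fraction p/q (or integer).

x̄ = F·x = [-3, 3]
P̄ = F·P·Fᵀ + Q = [16 21; 21 46]
S = H·P̄·Hᵀ + R = [67]
K = P̄·Hᵀ·S⁻¹ = [-27/67; -17/67]
x' − x̄ = [243/67, 153/67] = K·y
y = (KᵀK)⁻¹·Kᵀ·(x' − x̄) = [-9]
z = y + H·x̄ = [-9] + [12] = [3]

z = [3]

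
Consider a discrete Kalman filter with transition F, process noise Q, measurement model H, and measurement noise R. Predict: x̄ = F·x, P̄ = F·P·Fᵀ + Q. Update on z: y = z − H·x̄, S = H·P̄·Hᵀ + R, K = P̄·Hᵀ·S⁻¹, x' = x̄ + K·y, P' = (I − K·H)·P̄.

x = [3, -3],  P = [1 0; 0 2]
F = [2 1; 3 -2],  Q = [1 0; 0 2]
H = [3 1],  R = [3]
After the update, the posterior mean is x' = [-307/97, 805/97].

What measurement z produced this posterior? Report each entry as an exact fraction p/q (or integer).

x̄ = F·x = [3, 15]
P̄ = F·P·Fᵀ + Q = [7 2; 2 19]
S = H·P̄·Hᵀ + R = [97]
K = P̄·Hᵀ·S⁻¹ = [23/97; 25/97]
x' − x̄ = [-598/97, -650/97] = K·y
y = (KᵀK)⁻¹·Kᵀ·(x' − x̄) = [-26]
z = y + H·x̄ = [-26] + [24] = [-2]

z = [-2]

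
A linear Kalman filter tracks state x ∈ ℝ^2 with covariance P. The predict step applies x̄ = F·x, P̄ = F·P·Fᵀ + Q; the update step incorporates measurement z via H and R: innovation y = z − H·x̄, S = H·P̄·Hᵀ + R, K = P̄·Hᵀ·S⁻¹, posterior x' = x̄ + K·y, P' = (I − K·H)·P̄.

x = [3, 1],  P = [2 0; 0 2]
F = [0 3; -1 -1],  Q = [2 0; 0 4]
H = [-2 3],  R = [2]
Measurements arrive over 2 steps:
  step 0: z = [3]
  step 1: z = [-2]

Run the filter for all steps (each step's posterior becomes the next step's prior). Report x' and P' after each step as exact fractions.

step 0: x' = [-270/113, -74/113], P' = [578/113 366/113; 366/113 256/113]
step 1: x' = [15133/12725, 1889/12725], P' = [33593/12725 20619/12725; 20619/12725 15377/12725]

step 0: x̄ = F·x = [3, -4]
step 0: P̄ = F·P·Fᵀ + Q = [20 -6; -6 8]
step 0: y = z − H·x̄ = [21]
step 0: S = H·P̄·Hᵀ + R = [226]
step 0: K = P̄·Hᵀ·S⁻¹ = [-29/113; 18/113]
step 0: x' = x̄ + K·y = [-270/113, -74/113]
step 0: P' = (I − K·H)·P̄ = [578/113 366/113; 366/113 256/113]
step 1: x̄ = F·x = [-222/113, 344/113]
step 1: P̄ = F·P·Fᵀ + Q = [2530/113 -1866/113; -1866/113 2018/113]
step 1: y = z − H·x̄ = [-1702/113]
step 1: S = H·P̄·Hᵀ + R = [50900/113]
step 1: K = P̄·Hᵀ·S⁻¹ = [-5329/25450; 4893/25450]
step 1: x' = x̄ + K·y = [15133/12725, 1889/12725]
step 1: P' = (I − K·H)·P̄ = [33593/12725 20619/12725; 20619/12725 15377/12725]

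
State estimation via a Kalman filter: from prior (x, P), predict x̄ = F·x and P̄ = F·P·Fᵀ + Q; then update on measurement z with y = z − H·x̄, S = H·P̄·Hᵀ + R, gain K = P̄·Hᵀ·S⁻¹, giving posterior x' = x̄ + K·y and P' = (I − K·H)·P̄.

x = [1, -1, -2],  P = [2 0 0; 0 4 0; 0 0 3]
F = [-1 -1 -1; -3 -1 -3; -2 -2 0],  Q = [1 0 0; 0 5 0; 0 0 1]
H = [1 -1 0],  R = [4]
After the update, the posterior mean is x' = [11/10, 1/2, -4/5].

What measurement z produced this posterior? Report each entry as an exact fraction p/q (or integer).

x̄ = F·x = [2, 4, 0]
P̄ = F·P·Fᵀ + Q = [10 19 12; 19 54 20; 12 20 25]
S = H·P̄·Hᵀ + R = [30]
K = P̄·Hᵀ·S⁻¹ = [-3/10; -7/6; -4/15]
x' − x̄ = [-9/10, -7/2, -4/5] = K·y
y = (KᵀK)⁻¹·Kᵀ·(x' − x̄) = [3]
z = y + H·x̄ = [3] + [-2] = [1]

z = [1]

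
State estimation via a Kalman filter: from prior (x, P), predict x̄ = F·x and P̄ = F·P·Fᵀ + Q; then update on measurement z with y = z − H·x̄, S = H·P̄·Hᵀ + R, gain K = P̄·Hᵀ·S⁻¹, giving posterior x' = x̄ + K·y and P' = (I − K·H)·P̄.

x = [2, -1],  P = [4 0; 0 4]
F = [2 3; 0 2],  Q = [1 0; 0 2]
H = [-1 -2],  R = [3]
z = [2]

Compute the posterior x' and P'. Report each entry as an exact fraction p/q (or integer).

x̄ = F·x = [1, -2]
P̄ = F·P·Fᵀ + Q = [53 24; 24 18]
y = z − H·x̄ = [-1]
S = H·P̄·Hᵀ + R = [224]
K = P̄·Hᵀ·S⁻¹ = [-101/224; -15/56]
x' = x̄ + K·y = [325/224, -97/56]
P' = (I − K·H)·P̄ = [1671/224 -171/56; -171/56 27/14]

x' = [325/224, -97/56]
P' = [1671/224 -171/56; -171/56 27/14]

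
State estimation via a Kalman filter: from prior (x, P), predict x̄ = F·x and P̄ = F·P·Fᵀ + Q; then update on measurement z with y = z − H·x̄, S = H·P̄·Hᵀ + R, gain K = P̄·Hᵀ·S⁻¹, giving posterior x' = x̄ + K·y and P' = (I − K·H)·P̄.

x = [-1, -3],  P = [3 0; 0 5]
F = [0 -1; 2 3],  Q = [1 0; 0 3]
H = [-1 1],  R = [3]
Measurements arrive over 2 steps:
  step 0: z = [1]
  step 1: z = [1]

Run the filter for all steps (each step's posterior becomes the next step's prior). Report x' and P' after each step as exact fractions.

step 0: x' = [-2/11, 4/11], P' = [17/11 10/11; 10/11 35/11]
step 1: x' = [-299/865, 569/865], P' = [959/865 446/865; 446/865 2429/865]

step 0: x̄ = F·x = [3, -11]
step 0: P̄ = F·P·Fᵀ + Q = [6 -15; -15 60]
step 0: y = z − H·x̄ = [15]
step 0: S = H·P̄·Hᵀ + R = [99]
step 0: K = P̄·Hᵀ·S⁻¹ = [-7/33; 25/33]
step 0: x' = x̄ + K·y = [-2/11, 4/11]
step 0: P' = (I − K·H)·P̄ = [17/11 10/11; 10/11 35/11]
step 1: x̄ = F·x = [-4/11, 8/11]
step 1: P̄ = F·P·Fᵀ + Q = [46/11 -125/11; -125/11 536/11]
step 1: y = z − H·x̄ = [-1/11]
step 1: S = H·P̄·Hᵀ + R = [865/11]
step 1: K = P̄·Hᵀ·S⁻¹ = [-171/865; 661/865]
step 1: x' = x̄ + K·y = [-299/865, 569/865]
step 1: P' = (I − K·H)·P̄ = [959/865 446/865; 446/865 2429/865]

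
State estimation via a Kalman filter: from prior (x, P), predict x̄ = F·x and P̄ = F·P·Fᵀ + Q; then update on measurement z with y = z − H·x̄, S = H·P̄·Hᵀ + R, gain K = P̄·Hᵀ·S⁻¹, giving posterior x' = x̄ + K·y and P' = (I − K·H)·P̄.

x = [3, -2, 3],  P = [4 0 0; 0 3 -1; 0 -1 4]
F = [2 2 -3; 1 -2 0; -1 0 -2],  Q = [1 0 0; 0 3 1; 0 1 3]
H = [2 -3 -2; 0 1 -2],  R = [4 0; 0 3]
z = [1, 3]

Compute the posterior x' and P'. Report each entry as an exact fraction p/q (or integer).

x' = [98089/55393, 83437/55393, -53743/55393]
P' = [1532449/55393 743558/55393 385516/55393; 743558/55393 384424/55393 178676/55393; 385516/55393 178676/55393 123100/55393]

x̄ = F·x = [-7, 7, -9]
P̄ = F·P·Fᵀ + Q = [77 -10 20; -10 19 -7; 20 -7 23]
y = z − H·x̄ = [18, -22]
S = H·P̄·Hᵀ + R = [451 -93; -93 142]
K = P̄·Hᵀ·S⁻¹ = [15798/55393 -9158/55393; -5877/55393 9024/55393; -2799/55393 -22508/55393]
x' = x̄ + K·y = [98089/55393, 83437/55393, -53743/55393]
P' = (I − K·H)·P̄ = [1532449/55393 743558/55393 385516/55393; 743558/55393 384424/55393 178676/55393; 385516/55393 178676/55393 123100/55393]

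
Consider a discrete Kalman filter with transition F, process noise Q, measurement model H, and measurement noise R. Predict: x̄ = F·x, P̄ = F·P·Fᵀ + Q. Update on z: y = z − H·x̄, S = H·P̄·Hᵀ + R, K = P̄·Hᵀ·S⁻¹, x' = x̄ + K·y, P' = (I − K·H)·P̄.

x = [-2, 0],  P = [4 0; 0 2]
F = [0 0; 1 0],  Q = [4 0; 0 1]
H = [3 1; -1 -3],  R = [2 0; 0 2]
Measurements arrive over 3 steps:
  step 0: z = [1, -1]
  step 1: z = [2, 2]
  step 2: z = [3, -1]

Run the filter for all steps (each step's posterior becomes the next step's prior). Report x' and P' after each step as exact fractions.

step 0: x̄ = F·x = [0, -2]
step 0: P̄ = F·P·Fᵀ + Q = [4 0; 0 5]
step 0: y = z − H·x̄ = [3, -7]
step 0: S = H·P̄·Hᵀ + R = [43 -27; -27 51]
step 0: K = P̄·Hᵀ·S⁻¹ = [21/61 19/183; -25/244 -85/244]
step 0: x' = x̄ + K·y = [56/183, 8/61]
step 0: P' = (I − K·H)·P̄ = [52/183 -10/61; -10/61 35/122]
step 1: x̄ = F·x = [0, 56/183]
step 1: P̄ = F·P·Fᵀ + Q = [4 0; 0 235/183]
step 1: y = z − H·x̄ = [310/183, 178/61]
step 1: S = H·P̄·Hᵀ + R = [7189/183 -967/61; -967/61 1071/61]
step 1: K = P̄·Hᵀ·S⁻¹ = [1123/3343 757/10029; -1175/13372 -3995/13372]
step 1: x' = x̄ + K·y = [7916/10029, -2389/3343]
step 1: P' = (I − K·H)·P̄ = [2716/10029 -470/3343; -470/3343 1645/6686]
step 2: x̄ = F·x = [0, 7916/10029]
step 2: P̄ = F·P·Fᵀ + Q = [4 0; 0 12745/10029]
step 2: y = z − H·x̄ = [22171/10029, 4573/3343]
step 2: S = H·P̄·Hᵀ + R = [393847/10029 -52861/3343; -52861/3343 58293/3343]
step 2: K = P̄·Hᵀ·S⁻¹ = [61009/181669 40951/545007; -63725/726676 -216665/726676]
step 2: x' = x̄ + K·y = [460634/545007, 68157/363338]
step 2: P' = (I − K·H)·P̄ = [147508/545007 -25490/181669; -25490/181669 89215/363338]

step 0: x' = [56/183, 8/61], P' = [52/183 -10/61; -10/61 35/122]
step 1: x' = [7916/10029, -2389/3343], P' = [2716/10029 -470/3343; -470/3343 1645/6686]
step 2: x' = [460634/545007, 68157/363338], P' = [147508/545007 -25490/181669; -25490/181669 89215/363338]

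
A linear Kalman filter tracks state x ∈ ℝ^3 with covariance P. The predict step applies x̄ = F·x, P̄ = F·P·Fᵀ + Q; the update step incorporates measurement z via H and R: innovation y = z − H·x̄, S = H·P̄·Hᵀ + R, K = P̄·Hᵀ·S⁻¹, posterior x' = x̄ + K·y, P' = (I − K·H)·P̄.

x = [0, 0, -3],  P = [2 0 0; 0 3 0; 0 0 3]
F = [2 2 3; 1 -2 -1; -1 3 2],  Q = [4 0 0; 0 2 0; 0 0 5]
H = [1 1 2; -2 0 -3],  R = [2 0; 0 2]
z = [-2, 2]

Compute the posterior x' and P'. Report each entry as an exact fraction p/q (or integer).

x̄ = F·x = [-9, 3, -6]
P̄ = F·P·Fᵀ + Q = [51 -17 32; -17 19 -26; 32 -26 46]
y = z − H·x̄ = [16, -34]
S = H·P̄·Hᵀ + R = [246 -490; -490 1004]
K = P̄·Hᵀ·S⁻¹ = [343/1721 -172/1721; 1170/1721 763/1721; -147/1721 -418/1721]
x' = x̄ + K·y = [-4153/1721, -2059/1721, 1534/1721]
P' = (I − K·H)·P̄ = [20101/1721 7157/1721 -13286/1721; 7157/1721 5743/1721 -5280/1721; -13286/1721 -5280/1721 9136/1721]

x' = [-4153/1721, -2059/1721, 1534/1721]
P' = [20101/1721 7157/1721 -13286/1721; 7157/1721 5743/1721 -5280/1721; -13286/1721 -5280/1721 9136/1721]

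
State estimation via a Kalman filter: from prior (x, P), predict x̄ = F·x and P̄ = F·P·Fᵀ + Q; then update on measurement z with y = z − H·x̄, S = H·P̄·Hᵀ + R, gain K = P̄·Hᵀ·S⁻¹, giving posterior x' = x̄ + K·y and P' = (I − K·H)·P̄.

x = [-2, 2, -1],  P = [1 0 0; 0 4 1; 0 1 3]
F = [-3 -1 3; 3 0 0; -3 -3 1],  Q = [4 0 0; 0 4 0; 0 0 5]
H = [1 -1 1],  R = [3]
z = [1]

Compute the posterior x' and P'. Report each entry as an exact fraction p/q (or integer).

x̄ = F·x = [1, -6, -1]
P̄ = F·P·Fᵀ + Q = [38 -9 20; -9 13 -9; 20 -9 47]
y = z − H·x̄ = [-5]
S = H·P̄·Hᵀ + R = [177]
K = P̄·Hᵀ·S⁻¹ = [67/177; -31/177; 76/177]
x' = x̄ + K·y = [-158/177, -907/177, -557/177]
P' = (I − K·H)·P̄ = [2237/177 484/177 -1552/177; 484/177 1340/177 763/177; -1552/177 763/177 2543/177]

x' = [-158/177, -907/177, -557/177]
P' = [2237/177 484/177 -1552/177; 484/177 1340/177 763/177; -1552/177 763/177 2543/177]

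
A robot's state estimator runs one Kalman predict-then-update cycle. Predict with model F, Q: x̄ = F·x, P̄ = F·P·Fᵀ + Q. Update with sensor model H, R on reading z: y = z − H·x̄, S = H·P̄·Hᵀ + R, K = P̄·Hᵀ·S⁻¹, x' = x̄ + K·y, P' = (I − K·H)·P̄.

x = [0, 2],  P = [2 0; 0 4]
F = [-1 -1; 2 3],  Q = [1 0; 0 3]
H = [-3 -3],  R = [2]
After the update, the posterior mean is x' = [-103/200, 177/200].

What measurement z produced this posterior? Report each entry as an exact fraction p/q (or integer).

z = [-1]

x̄ = F·x = [-2, 6]
P̄ = F·P·Fᵀ + Q = [7 -16; -16 47]
S = H·P̄·Hᵀ + R = [200]
K = P̄·Hᵀ·S⁻¹ = [27/200; -93/200]
x' − x̄ = [297/200, -1023/200] = K·y
y = (KᵀK)⁻¹·Kᵀ·(x' − x̄) = [11]
z = y + H·x̄ = [11] + [-12] = [-1]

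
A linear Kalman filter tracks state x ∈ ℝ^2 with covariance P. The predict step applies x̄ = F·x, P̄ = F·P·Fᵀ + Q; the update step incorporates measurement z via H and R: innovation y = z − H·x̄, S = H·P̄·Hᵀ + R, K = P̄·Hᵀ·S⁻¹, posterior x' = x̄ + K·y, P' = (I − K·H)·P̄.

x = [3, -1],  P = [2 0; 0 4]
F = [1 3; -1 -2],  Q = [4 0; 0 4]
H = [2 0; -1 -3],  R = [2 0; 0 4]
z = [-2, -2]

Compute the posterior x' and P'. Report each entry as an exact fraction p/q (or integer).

x' = [-1245/1222, 556/611]
P' = [300/611 -106/611; -106/611 290/611]

x̄ = F·x = [0, -1]
P̄ = F·P·Fᵀ + Q = [42 -26; -26 22]
y = z − H·x̄ = [-2, -5]
S = H·P̄·Hᵀ + R = [170 72; 72 88]
K = P̄·Hᵀ·S⁻¹ = [300/611 9/1222; -106/611 -191/611]
x' = x̄ + K·y = [-1245/1222, 556/611]
P' = (I − K·H)·P̄ = [300/611 -106/611; -106/611 290/611]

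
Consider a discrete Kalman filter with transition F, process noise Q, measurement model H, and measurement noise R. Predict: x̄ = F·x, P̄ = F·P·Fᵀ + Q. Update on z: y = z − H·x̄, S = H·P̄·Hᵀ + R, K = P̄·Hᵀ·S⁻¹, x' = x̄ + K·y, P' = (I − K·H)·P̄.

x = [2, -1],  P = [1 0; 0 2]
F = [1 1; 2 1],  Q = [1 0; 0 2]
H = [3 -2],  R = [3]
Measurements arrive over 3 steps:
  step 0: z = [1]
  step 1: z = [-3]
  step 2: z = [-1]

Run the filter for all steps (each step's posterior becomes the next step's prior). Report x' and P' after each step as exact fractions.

step 0: x̄ = F·x = [1, 3]
step 0: P̄ = F·P·Fᵀ + Q = [4 4; 4 8]
step 0: y = z − H·x̄ = [4]
step 0: S = H·P̄·Hᵀ + R = [23]
step 0: K = P̄·Hᵀ·S⁻¹ = [4/23; -4/23]
step 0: x' = x̄ + K·y = [39/23, 53/23]
step 0: P' = (I − K·H)·P̄ = [76/23 108/23; 108/23 168/23]
step 1: x̄ = F·x = [4, 131/23]
step 1: P̄ = F·P·Fᵀ + Q = [21 28; 28 950/23]
step 1: y = z − H·x̄ = [-83/23]
step 1: S = H·P̄·Hᵀ + R = [488/23]
step 1: K = P̄·Hᵀ·S⁻¹ = [161/488; 4/61]
step 1: x' = x̄ + K·y = [1371/488, 333/61]
step 1: P' = (I − K·H)·P̄ = [9121/488 1680/61; 1680/61 2514/61]
step 2: x̄ = F·x = [4035/488, 2703/244]
step 2: P̄ = F·P·Fᵀ + Q = [56601/488 39337/244; 39337/244 27833/122]
step 2: y = z − H·x̄ = [-1781/488]
step 2: S = H·P̄·Hᵀ + R = [12113/488]
step 2: K = P̄·Hᵀ·S⁻¹ = [12455/12113; 13358/12113]
step 2: x' = x̄ + K·y = [54700/12113, 85435/12113]
step 2: P' = (I − K·H)·P̄ = [1087051/12113 1611894/12113; 1611894/12113 2397804/12113]

step 0: x' = [39/23, 53/23], P' = [76/23 108/23; 108/23 168/23]
step 1: x' = [1371/488, 333/61], P' = [9121/488 1680/61; 1680/61 2514/61]
step 2: x' = [54700/12113, 85435/12113], P' = [1087051/12113 1611894/12113; 1611894/12113 2397804/12113]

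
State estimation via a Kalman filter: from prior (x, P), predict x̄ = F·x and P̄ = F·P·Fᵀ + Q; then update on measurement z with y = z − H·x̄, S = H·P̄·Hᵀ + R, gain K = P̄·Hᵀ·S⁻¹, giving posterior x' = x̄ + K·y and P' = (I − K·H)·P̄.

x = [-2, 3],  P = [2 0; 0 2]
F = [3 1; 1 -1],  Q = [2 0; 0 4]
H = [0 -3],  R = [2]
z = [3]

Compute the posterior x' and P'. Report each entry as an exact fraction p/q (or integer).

x' = [-39/37, -41/37]
P' = [742/37 4/37; 4/37 8/37]

x̄ = F·x = [-3, -5]
P̄ = F·P·Fᵀ + Q = [22 4; 4 8]
y = z − H·x̄ = [-12]
S = H·P̄·Hᵀ + R = [74]
K = P̄·Hᵀ·S⁻¹ = [-6/37; -12/37]
x' = x̄ + K·y = [-39/37, -41/37]
P' = (I − K·H)·P̄ = [742/37 4/37; 4/37 8/37]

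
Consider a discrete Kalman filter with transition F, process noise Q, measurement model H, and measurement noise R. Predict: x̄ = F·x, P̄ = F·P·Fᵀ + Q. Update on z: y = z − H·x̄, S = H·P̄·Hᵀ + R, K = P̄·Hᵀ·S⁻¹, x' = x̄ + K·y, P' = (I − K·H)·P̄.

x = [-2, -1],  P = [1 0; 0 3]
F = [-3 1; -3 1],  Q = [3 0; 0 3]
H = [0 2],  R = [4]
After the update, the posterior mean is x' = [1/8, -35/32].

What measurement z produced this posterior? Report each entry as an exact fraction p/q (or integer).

z = [-3]

x̄ = F·x = [5, 5]
P̄ = F·P·Fᵀ + Q = [15 12; 12 15]
S = H·P̄·Hᵀ + R = [64]
K = P̄·Hᵀ·S⁻¹ = [3/8; 15/32]
x' − x̄ = [-39/8, -195/32] = K·y
y = (KᵀK)⁻¹·Kᵀ·(x' − x̄) = [-13]
z = y + H·x̄ = [-13] + [10] = [-3]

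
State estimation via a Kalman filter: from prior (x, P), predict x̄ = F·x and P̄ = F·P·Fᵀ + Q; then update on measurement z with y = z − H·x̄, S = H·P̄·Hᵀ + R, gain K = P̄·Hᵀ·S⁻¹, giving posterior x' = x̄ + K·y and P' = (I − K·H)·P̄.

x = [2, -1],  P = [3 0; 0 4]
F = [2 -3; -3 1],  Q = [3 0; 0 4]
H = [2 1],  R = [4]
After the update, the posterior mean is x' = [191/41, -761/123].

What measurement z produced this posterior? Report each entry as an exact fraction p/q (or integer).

z = [3]

x̄ = F·x = [7, -7]
P̄ = F·P·Fᵀ + Q = [51 -30; -30 35]
S = H·P̄·Hᵀ + R = [123]
K = P̄·Hᵀ·S⁻¹ = [24/41; -25/123]
x' − x̄ = [-96/41, 100/123] = K·y
y = (KᵀK)⁻¹·Kᵀ·(x' − x̄) = [-4]
z = y + H·x̄ = [-4] + [7] = [3]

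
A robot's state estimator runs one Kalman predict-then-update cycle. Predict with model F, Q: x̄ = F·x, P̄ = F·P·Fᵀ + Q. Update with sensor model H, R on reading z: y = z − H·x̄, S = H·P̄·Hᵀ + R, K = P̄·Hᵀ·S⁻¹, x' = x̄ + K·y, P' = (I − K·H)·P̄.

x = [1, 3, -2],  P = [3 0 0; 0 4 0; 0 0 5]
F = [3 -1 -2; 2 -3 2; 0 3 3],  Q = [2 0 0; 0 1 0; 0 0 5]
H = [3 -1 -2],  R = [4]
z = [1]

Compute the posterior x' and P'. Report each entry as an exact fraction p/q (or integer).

x' = [764/657, -779/73, 59/9]
P' = [15353/1314 2159/146 88/9; 2159/146 9993/146 -12; 88/9 -12 190/9]

x̄ = F·x = [4, -11, 3]
P̄ = F·P·Fᵀ + Q = [53 10 -42; 10 69 -6; -42 -6 86]
y = z − H·x̄ = [-16]
S = H·P̄·Hᵀ + R = [1314]
K = P̄·Hᵀ·S⁻¹ = [233/1314; -3/146; -2/9]
x' = x̄ + K·y = [764/657, -779/73, 59/9]
P' = (I − K·H)·P̄ = [15353/1314 2159/146 88/9; 2159/146 9993/146 -12; 88/9 -12 190/9]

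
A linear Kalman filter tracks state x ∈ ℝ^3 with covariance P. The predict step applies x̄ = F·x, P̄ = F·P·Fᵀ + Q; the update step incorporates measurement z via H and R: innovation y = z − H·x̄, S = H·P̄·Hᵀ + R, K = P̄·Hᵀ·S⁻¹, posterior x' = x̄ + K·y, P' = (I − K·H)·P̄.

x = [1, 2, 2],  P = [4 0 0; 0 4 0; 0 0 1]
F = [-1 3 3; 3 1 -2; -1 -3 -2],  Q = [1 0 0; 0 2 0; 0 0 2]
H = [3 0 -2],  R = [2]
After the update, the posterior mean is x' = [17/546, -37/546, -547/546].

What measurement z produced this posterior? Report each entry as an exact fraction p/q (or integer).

z = [2]

x̄ = F·x = [11, 1, -11]
P̄ = F·P·Fᵀ + Q = [50 -6 -38; -6 46 -20; -38 -20 46]
S = H·P̄·Hᵀ + R = [1092]
K = P̄·Hᵀ·S⁻¹ = [113/546; 11/546; -103/546]
x' − x̄ = [-5989/546, -583/546, 5459/546] = K·y
y = (KᵀK)⁻¹·Kᵀ·(x' − x̄) = [-53]
z = y + H·x̄ = [-53] + [55] = [2]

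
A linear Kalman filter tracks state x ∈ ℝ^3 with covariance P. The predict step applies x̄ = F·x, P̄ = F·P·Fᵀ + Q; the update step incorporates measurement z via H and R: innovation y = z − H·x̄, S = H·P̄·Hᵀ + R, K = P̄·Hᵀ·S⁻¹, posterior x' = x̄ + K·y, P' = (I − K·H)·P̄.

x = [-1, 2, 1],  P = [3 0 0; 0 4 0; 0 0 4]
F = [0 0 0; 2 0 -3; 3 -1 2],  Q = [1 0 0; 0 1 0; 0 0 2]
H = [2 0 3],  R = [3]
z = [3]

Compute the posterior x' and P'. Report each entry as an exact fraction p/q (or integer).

x' = [3/56, -307/56, 15/16]
P' = [111/112 9/112 -21/32; 9/112 5407/112 -3/32; -21/32 -3/32 49/64]

x̄ = F·x = [0, -5, -3]
P̄ = F·P·Fᵀ + Q = [1 0 0; 0 49 -6; 0 -6 49]
y = z − H·x̄ = [12]
S = H·P̄·Hᵀ + R = [448]
K = P̄·Hᵀ·S⁻¹ = [1/224; -9/224; 21/64]
x' = x̄ + K·y = [3/56, -307/56, 15/16]
P' = (I − K·H)·P̄ = [111/112 9/112 -21/32; 9/112 5407/112 -3/32; -21/32 -3/32 49/64]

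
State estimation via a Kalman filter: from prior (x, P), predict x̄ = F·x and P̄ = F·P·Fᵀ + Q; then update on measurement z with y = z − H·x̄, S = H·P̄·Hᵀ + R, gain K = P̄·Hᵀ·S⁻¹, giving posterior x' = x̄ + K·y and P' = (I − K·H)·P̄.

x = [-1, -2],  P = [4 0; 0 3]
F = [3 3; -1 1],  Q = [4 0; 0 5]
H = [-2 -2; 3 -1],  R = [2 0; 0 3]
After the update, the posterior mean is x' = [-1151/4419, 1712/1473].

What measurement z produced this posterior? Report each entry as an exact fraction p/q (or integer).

x̄ = F·x = [-9, -1]
P̄ = F·P·Fᵀ + Q = [67 -3; -3 12]
S = H·P̄·Hᵀ + R = [294 -366; -366 636]
K = P̄·Hᵀ·S⁻¹ = [-562/4419 1094/4419; -1063/2946 -709/2946]
x' − x̄ = [38620/4419, 3185/1473] = K·y
y = (KᵀK)⁻¹·Kᵀ·(x' − x̄) = [-22, 24]
z = y + H·x̄ = [-22, 24] + [20, -26] = [-2, -2]

z = [-2, -2]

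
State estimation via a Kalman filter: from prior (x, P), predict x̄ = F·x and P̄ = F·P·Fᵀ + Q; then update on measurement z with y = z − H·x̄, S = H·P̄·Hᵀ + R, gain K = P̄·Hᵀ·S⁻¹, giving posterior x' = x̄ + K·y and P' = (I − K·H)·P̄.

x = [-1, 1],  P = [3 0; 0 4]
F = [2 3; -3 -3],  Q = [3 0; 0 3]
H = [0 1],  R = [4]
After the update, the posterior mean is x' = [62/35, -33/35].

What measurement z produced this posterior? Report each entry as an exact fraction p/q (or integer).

z = [-1]

x̄ = F·x = [1, 0]
P̄ = F·P·Fᵀ + Q = [51 -54; -54 66]
S = H·P̄·Hᵀ + R = [70]
K = P̄·Hᵀ·S⁻¹ = [-27/35; 33/35]
x' − x̄ = [27/35, -33/35] = K·y
y = (KᵀK)⁻¹·Kᵀ·(x' − x̄) = [-1]
z = y + H·x̄ = [-1] + [0] = [-1]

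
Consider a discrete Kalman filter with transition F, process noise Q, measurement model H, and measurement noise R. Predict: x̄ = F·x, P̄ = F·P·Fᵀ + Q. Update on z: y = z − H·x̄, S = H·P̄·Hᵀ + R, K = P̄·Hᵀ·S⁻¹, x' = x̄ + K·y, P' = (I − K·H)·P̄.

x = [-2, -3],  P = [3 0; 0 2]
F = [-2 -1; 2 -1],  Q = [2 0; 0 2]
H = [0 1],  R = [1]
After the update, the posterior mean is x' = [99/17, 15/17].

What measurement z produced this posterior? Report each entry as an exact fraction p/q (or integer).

z = [1]

x̄ = F·x = [7, -1]
P̄ = F·P·Fᵀ + Q = [16 -10; -10 16]
S = H·P̄·Hᵀ + R = [17]
K = P̄·Hᵀ·S⁻¹ = [-10/17; 16/17]
x' − x̄ = [-20/17, 32/17] = K·y
y = (KᵀK)⁻¹·Kᵀ·(x' − x̄) = [2]
z = y + H·x̄ = [2] + [-1] = [1]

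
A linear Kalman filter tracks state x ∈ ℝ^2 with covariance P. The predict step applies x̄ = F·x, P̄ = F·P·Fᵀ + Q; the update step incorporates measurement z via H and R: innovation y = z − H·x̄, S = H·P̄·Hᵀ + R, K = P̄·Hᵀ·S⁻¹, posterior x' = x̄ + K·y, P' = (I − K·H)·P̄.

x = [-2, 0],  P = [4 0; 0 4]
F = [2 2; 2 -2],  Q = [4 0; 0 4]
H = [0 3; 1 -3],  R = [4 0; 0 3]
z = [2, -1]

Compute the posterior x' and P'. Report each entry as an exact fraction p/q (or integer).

x̄ = F·x = [-4, -4]
P̄ = F·P·Fᵀ + Q = [36 0; 0 36]
y = z − H·x̄ = [14, -9]
S = H·P̄·Hᵀ + R = [328 -324; -324 363]
K = P̄·Hᵀ·S⁻¹ = [486/587 492/587; 351/1174 -18/587]
x' = x̄ + K·y = [28/587, 271/587]
P' = (I − K·H)·P̄ = [3420/587 648/587; 648/587 234/587]

x' = [28/587, 271/587]
P' = [3420/587 648/587; 648/587 234/587]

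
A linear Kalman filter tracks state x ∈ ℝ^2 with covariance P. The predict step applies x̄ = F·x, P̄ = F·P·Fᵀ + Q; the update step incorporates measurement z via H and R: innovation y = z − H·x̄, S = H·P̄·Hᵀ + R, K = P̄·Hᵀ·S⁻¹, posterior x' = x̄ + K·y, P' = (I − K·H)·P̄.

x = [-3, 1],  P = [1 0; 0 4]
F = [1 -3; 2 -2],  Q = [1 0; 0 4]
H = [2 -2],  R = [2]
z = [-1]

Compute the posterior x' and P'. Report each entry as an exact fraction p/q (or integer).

x̄ = F·x = [-6, -8]
P̄ = F·P·Fᵀ + Q = [38 26; 26 24]
y = z − H·x̄ = [-5]
S = H·P̄·Hᵀ + R = [42]
K = P̄·Hᵀ·S⁻¹ = [4/7; 2/21]
x' = x̄ + K·y = [-62/7, -178/21]
P' = (I − K·H)·P̄ = [170/7 166/7; 166/7 496/21]

x' = [-62/7, -178/21]
P' = [170/7 166/7; 166/7 496/21]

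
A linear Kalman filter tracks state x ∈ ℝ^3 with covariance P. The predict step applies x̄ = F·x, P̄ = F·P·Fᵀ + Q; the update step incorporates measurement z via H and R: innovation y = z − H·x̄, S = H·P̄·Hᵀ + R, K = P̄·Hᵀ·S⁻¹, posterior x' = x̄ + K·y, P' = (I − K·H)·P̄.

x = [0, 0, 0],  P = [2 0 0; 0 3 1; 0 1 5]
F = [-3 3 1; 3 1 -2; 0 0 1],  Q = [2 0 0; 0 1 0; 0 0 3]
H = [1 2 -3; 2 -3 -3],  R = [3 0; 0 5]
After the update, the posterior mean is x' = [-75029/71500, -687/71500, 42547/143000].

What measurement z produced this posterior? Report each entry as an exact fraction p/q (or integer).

x̄ = F·x = [0, 0, 0]
P̄ = F·P·Fᵀ + Q = [58 -24 8; -24 38 -9; 8 -9 8]
S = H·P̄·Hᵀ + R = [249 -163; -163 681]
K = P̄·Hᵀ·S⁻¹ = [8599/71500 19277/71500; 15897/71500 -10369/71500; -20057/143000 -811/143000]
x' − x̄ = [-75029/71500, -687/71500, 42547/143000] = K·y
y = (KᵀK)⁻¹·Kᵀ·(x' − x̄) = [-2, -3]
z = y + H·x̄ = [-2, -3] + [0, 0] = [-2, -3]

z = [-2, -3]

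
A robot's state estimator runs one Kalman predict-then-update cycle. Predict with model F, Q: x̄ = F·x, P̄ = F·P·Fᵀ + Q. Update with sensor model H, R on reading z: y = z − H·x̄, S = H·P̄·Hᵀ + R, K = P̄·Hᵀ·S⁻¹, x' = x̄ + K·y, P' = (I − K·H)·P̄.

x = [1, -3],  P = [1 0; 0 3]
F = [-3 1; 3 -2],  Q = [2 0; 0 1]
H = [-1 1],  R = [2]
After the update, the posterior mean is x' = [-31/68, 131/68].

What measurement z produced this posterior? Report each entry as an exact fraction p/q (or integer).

z = [2]

x̄ = F·x = [-6, 9]
P̄ = F·P·Fᵀ + Q = [14 -15; -15 22]
S = H·P̄·Hᵀ + R = [68]
K = P̄·Hᵀ·S⁻¹ = [-29/68; 37/68]
x' − x̄ = [377/68, -481/68] = K·y
y = (KᵀK)⁻¹·Kᵀ·(x' − x̄) = [-13]
z = y + H·x̄ = [-13] + [15] = [2]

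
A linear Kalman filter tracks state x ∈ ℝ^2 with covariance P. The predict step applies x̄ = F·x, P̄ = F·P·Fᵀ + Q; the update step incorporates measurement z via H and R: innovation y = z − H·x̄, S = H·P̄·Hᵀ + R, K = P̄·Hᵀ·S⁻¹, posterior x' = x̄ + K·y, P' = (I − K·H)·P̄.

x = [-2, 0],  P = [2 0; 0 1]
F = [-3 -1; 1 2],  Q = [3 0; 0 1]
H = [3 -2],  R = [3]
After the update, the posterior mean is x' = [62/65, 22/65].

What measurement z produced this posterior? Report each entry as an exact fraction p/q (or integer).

z = [2]

x̄ = F·x = [6, -2]
P̄ = F·P·Fᵀ + Q = [22 -8; -8 7]
S = H·P̄·Hᵀ + R = [325]
K = P̄·Hᵀ·S⁻¹ = [82/325; -38/325]
x' − x̄ = [-328/65, 152/65] = K·y
y = (KᵀK)⁻¹·Kᵀ·(x' − x̄) = [-20]
z = y + H·x̄ = [-20] + [22] = [2]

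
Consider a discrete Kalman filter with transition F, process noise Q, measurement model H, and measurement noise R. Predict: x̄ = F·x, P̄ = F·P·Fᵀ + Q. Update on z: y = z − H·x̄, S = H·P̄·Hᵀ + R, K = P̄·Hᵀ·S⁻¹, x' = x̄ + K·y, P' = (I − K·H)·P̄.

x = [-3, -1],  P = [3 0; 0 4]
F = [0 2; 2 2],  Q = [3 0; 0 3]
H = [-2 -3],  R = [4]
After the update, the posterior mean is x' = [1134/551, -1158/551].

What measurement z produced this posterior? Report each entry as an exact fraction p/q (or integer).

x̄ = F·x = [-2, -8]
P̄ = F·P·Fᵀ + Q = [19 16; 16 31]
S = H·P̄·Hᵀ + R = [551]
K = P̄·Hᵀ·S⁻¹ = [-86/551; -125/551]
x' − x̄ = [2236/551, 3250/551] = K·y
y = (KᵀK)⁻¹·Kᵀ·(x' − x̄) = [-26]
z = y + H·x̄ = [-26] + [28] = [2]

z = [2]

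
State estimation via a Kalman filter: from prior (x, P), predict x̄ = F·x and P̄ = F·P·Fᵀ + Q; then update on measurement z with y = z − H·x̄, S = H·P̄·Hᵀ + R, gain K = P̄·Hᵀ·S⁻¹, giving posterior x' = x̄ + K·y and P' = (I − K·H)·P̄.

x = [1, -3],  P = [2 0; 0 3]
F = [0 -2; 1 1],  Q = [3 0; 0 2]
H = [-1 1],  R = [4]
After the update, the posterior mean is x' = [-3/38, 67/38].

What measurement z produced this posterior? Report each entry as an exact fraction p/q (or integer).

z = [3]

x̄ = F·x = [6, -2]
P̄ = F·P·Fᵀ + Q = [15 -6; -6 7]
S = H·P̄·Hᵀ + R = [38]
K = P̄·Hᵀ·S⁻¹ = [-21/38; 13/38]
x' − x̄ = [-231/38, 143/38] = K·y
y = (KᵀK)⁻¹·Kᵀ·(x' − x̄) = [11]
z = y + H·x̄ = [11] + [-8] = [3]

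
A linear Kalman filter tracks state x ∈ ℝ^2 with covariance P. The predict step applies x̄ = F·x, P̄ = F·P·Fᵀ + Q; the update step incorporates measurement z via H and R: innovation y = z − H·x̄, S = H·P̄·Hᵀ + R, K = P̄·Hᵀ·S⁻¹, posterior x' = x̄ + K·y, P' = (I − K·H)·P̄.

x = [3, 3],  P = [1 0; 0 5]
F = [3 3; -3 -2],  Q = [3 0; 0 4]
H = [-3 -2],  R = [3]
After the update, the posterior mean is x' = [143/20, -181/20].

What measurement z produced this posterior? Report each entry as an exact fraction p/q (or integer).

x̄ = F·x = [18, -15]
P̄ = F·P·Fᵀ + Q = [57 -39; -39 33]
S = H·P̄·Hᵀ + R = [180]
K = P̄·Hᵀ·S⁻¹ = [-31/60; 17/60]
x' − x̄ = [-217/20, 119/20] = K·y
y = (KᵀK)⁻¹·Kᵀ·(x' − x̄) = [21]
z = y + H·x̄ = [21] + [-24] = [-3]

z = [-3]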